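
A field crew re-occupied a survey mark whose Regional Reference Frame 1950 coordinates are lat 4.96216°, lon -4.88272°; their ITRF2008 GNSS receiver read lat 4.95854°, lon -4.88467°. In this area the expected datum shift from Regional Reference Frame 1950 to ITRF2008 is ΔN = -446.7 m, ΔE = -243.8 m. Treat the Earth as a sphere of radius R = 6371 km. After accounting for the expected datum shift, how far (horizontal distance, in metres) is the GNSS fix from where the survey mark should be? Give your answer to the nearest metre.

Observed coordinate differences: Δφ = -0.00362°, Δλ = -0.00195°.
Converting to metres (1° lat = 111195 m, cos φ = 0.996252): observed ΔN = -402.5 m, observed ΔE = -216.0 m.
Subtracting the expected shift leaves a residual of -402.5 − (-446.7) = 44.2 m north and -216.0 − (-243.8) = 27.8 m east.
Residual distance = √(44.2² + 27.8²) = 52.2 m.

52 m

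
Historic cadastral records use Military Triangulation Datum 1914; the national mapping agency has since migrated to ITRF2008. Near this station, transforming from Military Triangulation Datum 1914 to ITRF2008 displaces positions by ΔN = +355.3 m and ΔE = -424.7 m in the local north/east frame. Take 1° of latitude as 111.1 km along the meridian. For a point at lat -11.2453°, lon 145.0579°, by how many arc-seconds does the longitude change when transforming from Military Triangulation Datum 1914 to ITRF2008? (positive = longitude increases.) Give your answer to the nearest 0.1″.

Δλ = -14.0″

At latitude -11.2453°, cos φ = 0.980801.
1° of longitude at this latitude = 111.1 × cos φ = 108.97 km, so Δλ = -424.7 / 108967.0 = -0.0038975° = -14.031″.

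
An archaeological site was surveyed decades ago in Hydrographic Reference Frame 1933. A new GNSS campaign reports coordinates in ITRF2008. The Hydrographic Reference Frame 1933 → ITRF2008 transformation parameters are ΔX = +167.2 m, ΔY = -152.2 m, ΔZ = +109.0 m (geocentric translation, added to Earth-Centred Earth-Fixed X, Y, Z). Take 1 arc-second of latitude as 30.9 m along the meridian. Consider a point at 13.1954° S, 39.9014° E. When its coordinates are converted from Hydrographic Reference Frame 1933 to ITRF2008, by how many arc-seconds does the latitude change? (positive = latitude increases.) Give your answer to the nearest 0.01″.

sin φ = -0.228273, cos φ = 0.973597, sin λ = 0.641468, cos λ = 0.767149.
North component: ΔN = −sin φ cos λ·ΔX − sin φ sin λ·ΔY + cos φ·ΔZ = −(-0.228273)(0.767149)(167.2) − (-0.228273)(0.641468)(-152.2) + (0.973597)(109.0) = 113.12 m.
1° of latitude spans 3600 × 30.90 = 111240 m, so Δφ = 113.12 / 111240 × 3600 = 3.661″.

Δφ = 3.66″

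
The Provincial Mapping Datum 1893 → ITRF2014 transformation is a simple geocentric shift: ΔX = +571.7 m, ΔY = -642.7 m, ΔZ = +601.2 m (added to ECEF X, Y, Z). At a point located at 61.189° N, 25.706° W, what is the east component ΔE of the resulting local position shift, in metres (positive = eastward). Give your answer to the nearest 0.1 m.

ΔE = -331.1 m

At φ = 61.189°, λ = -25.706°: sin φ = 0.876214, cos φ = 0.481922, sin λ = -0.433753, cos λ = 0.901032.
ΔE = −sin λ·ΔX + cos λ·ΔY = −(-0.433753)·(571.7) + (0.901032)·(-642.7) = -331.12 m.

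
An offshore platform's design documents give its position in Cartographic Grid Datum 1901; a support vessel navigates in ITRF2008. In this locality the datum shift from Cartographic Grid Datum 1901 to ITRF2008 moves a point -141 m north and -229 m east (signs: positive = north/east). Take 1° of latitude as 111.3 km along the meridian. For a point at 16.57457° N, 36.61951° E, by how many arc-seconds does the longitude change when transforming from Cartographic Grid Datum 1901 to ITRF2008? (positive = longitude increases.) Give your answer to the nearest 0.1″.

At latitude 16.57457°, cos φ = 0.958449.
1° of longitude at this latitude = 111.3 × cos φ = 106.68 km, so Δλ = -229.0 / 106675.4 = -0.0021467° = -7.728″.

Δλ = -7.7″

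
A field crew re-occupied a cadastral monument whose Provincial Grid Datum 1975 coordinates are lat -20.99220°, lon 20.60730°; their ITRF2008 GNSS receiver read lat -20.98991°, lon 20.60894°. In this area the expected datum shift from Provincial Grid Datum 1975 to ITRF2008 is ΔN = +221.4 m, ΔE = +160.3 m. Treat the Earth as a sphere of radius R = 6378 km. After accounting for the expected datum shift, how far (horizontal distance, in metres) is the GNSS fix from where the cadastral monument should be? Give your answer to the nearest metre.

Observed coordinate differences: Δφ = +0.00229°, Δλ = +0.00164°.
Converting to metres (1° lat = 111317 m, cos φ = 0.933629): observed ΔN = 254.9 m, observed ΔE = 170.4 m.
Subtracting the expected shift leaves a residual of 254.9 − (221.4) = 33.5 m north and 170.4 − (160.3) = 10.1 m east.
Residual distance = √(33.5² + 10.1²) = 35.0 m.

35 m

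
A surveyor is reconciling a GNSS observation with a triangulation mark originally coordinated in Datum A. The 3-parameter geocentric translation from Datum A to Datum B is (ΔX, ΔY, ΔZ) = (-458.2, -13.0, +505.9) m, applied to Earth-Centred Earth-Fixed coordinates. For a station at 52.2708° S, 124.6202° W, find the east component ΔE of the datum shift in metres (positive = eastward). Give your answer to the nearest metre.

ΔE = -370 m

At φ = -52.2708°, λ = -124.6202°: sin φ = -0.790912, cos φ = 0.611930, sin λ = -0.822936, cos λ = -0.568134.
ΔE = −sin λ·ΔX + cos λ·ΔY = −(-0.822936)·(-458.2) + (-0.568134)·(-13.0) = -369.68 m.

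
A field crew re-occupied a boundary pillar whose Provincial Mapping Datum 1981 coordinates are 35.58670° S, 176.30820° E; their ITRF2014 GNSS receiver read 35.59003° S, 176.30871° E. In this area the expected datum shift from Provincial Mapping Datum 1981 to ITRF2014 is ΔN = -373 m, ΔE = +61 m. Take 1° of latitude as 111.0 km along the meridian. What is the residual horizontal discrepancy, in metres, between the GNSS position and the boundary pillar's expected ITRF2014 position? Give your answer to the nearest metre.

Observed coordinate differences: Δφ = -0.00333°, Δλ = +0.00051°.
Converting to metres (1° lat = 111000 m, cos φ = 0.813236): observed ΔN = -369.6 m, observed ΔE = 46.0 m.
Subtracting the expected shift leaves a residual of -369.6 − (-373) = 3.4 m north and 46.0 − (61) = -15.0 m east.
Residual distance = √(3.4² + (-15.0)²) = 15.3 m.

15 m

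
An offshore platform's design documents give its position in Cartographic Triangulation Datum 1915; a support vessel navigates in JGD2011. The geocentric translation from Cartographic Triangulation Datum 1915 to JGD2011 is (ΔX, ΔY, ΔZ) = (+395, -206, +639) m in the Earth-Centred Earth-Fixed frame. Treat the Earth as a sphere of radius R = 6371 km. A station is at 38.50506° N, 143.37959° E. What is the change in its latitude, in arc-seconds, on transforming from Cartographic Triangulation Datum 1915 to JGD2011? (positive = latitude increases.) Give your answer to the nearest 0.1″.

Δφ = 25.1″

sin φ = 0.622584, cos φ = 0.782553, sin λ = 0.596511, cos λ = -0.802605.
North component: ΔN = −sin φ cos λ·ΔX − sin φ sin λ·ΔY + cos φ·ΔZ = −(0.622584)(-0.802605)(395) − (0.622584)(0.596511)(-206) + (0.782553)(639) = 773.93 m.
1° of latitude spans πR/180 = 111195 m, so Δφ = 773.93 / 111195 × 3600 = 25.057″.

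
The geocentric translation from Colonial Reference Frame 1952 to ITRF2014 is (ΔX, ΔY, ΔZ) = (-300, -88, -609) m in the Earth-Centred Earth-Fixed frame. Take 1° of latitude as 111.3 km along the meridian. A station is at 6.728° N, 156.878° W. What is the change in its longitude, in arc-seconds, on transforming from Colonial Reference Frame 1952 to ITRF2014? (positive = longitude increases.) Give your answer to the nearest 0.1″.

Δλ = -1.2″

sin φ = 0.117156, cos φ = 0.993114, sin λ = -0.392690, cos λ = -0.919671.
East component: ΔE = −sin λ·ΔX + cos λ·ΔY = −(-0.392690)(-300) + (-0.919671)(-88) = -36.88 m.
1° of latitude spans 111300 m; at latitude φ, 1° of longitude spans that × cos φ = 110533.5 m, so Δλ = -36.88 / 110533.5 × 3600 = -1.201″.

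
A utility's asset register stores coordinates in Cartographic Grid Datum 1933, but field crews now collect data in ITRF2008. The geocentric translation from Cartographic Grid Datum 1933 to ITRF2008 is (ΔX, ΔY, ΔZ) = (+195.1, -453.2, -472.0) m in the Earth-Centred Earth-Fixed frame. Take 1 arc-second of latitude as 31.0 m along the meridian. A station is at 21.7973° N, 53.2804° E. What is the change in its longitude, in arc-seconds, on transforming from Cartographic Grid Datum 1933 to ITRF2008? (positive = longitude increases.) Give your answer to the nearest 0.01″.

sin φ = 0.371324, cos φ = 0.928503, sin λ = 0.801571, cos λ = 0.597899.
East component: ΔE = −sin λ·ΔX + cos λ·ΔY = −(0.801571)(195.1) + (0.597899)(-453.2) = -427.35 m.
1° of latitude spans 3600 × 31.00 = 111600 m; at latitude φ, 1° of longitude spans that × cos φ = 103621.0 m, so Δλ = -427.35 / 103621.0 × 3600 = -14.847″.

Δλ = -14.85″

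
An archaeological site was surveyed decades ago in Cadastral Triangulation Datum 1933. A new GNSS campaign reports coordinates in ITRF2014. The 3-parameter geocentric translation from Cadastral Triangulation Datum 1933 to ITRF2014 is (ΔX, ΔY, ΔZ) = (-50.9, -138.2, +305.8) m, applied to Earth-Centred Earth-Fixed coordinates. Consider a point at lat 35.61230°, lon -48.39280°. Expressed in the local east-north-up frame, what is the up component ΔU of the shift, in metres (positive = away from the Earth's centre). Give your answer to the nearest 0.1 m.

The local up (radial) axis is (cos φ cos λ, cos φ sin λ, sin φ), giving ΔU = -27.477 + 84.008 + 178.067 = 234.60 m.

ΔU = 234.6 m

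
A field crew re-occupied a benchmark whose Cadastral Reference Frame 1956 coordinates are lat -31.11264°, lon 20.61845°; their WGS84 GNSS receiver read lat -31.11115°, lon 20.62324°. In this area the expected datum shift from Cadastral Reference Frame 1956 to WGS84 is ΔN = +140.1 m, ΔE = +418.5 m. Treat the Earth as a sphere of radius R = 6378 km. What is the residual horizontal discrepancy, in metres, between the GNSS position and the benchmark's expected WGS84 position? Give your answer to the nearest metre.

Observed coordinate differences: Δφ = +0.00149°, Δλ = +0.00479°.
Converting to metres (1° lat = 111317 m, cos φ = 0.856153): observed ΔN = 165.9 m, observed ΔE = 456.5 m.
Subtracting the expected shift leaves a residual of 165.9 − (140.1) = 25.8 m north and 456.5 − (418.5) = 38.0 m east.
Residual distance = √(25.8² + 38.0²) = 45.9 m.

46 m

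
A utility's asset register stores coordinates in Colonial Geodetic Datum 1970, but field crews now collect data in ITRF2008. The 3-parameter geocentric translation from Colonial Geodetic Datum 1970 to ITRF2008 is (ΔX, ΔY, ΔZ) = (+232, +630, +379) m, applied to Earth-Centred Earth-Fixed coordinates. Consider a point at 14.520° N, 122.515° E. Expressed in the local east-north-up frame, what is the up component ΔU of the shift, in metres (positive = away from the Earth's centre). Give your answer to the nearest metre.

ΔU = 489 m

The local up (radial) axis is (cos φ cos λ, cos φ sin λ, sin φ), giving ΔU = -120.722 + 514.280 + 95.022 = 488.58 m.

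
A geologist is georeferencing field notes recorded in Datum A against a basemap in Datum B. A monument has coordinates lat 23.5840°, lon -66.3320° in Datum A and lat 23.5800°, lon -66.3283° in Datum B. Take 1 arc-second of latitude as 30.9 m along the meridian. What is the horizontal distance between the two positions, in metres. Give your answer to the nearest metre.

583 m

Δφ = 23.5800° − 23.5840° = -0.0040°; Δλ = -66.3283° − -66.3320° = +0.0037°.
1° of latitude = 3600 × 30.90 = 111240 m.
ΔN = Δφ × 111240 = -445.0 m; ΔE = Δλ × 111240 × cos(23.5840°) = +0.0037 × 111240 × 0.916474 = 377.2 m.
Distance = √(ΔE² + ΔN²) = √(377.2² + (-445.0)²) = 583.3 m.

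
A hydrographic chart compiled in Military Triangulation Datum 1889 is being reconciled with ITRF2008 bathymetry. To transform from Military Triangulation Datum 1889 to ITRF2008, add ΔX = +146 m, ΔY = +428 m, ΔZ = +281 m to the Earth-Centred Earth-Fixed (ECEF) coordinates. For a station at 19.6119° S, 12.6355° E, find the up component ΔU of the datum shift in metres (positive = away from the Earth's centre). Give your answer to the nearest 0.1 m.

ΔU = 128.1 m

At φ = -19.6119°, λ = 12.6355°: sin φ = -0.335647, cos φ = 0.941988, sin λ = 0.218748, cos λ = 0.975781.
ΔU = cos φ cos λ·ΔX + cos φ sin λ·ΔY + sin φ·ΔZ = (0.941988)(0.975781)(146) + (0.941988)(0.218748)(428) + (-0.335647)(281) = 128.08 m.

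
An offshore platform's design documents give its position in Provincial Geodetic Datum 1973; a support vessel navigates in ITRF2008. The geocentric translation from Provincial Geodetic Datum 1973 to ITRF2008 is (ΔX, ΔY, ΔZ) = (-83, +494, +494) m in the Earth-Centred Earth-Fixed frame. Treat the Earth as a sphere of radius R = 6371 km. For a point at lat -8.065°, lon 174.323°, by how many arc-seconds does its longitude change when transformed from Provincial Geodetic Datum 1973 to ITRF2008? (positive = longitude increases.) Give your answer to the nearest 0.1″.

sin φ = -0.140296, cos φ = 0.990110, sin λ = 0.098920, cos λ = -0.995095.
East component: ΔE = −sin λ·ΔX + cos λ·ΔY = −(0.098920)(-83) + (-0.995095)(494) = -483.37 m.
1° of latitude spans πR/180 = 111195 m; at latitude φ, 1° of longitude spans that × cos φ = 110095.2 m, so Δλ = -483.37 / 110095.2 × 3600 = -15.806″.

Δλ = -15.8″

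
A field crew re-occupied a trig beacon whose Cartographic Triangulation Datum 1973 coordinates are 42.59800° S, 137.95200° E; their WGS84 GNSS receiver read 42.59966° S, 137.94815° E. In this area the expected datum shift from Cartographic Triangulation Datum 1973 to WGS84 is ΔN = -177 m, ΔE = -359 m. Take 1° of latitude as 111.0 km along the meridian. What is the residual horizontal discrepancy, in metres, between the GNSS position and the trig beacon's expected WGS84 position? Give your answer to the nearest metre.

45 m

Observed coordinate differences: Δφ = -0.00166°, Δλ = -0.00385°.
Converting to metres (1° lat = 111000 m, cos φ = 0.736121): observed ΔN = -184.3 m, observed ΔE = -314.6 m.
Subtracting the expected shift leaves a residual of -184.3 − (-177) = -7.3 m north and -314.6 − (-359) = 44.4 m east.
Residual distance = √((-7.3)² + 44.4²) = 45.0 m.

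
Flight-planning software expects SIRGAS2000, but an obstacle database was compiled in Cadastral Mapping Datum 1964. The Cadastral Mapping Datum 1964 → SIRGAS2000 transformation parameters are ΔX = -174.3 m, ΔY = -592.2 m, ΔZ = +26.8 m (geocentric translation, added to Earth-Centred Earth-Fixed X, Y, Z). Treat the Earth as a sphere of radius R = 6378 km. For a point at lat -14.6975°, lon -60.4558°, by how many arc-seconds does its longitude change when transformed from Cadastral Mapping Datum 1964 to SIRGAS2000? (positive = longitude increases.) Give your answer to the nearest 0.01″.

Δλ = -14.83″

sin φ = -0.253716, cos φ = 0.967279, sin λ = -0.869976, cos λ = 0.493095.
East component: ΔE = −sin λ·ΔX + cos λ·ΔY = −(-0.869976)(-174.3) + (0.493095)(-592.2) = -443.65 m.
1° of latitude spans πR/180 = 111317 m; at latitude φ, 1° of longitude spans that × cos φ = 107674.7 m, so Δλ = -443.65 / 107674.7 × 3600 = -14.833″.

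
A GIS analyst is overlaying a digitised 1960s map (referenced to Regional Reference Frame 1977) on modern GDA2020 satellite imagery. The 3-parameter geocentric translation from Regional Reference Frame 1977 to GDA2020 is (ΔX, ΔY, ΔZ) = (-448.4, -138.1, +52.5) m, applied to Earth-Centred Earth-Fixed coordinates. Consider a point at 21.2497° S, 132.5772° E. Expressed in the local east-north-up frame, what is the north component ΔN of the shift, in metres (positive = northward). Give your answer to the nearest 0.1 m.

At φ = -21.2497°, λ = 132.5772°: sin φ = -0.362433, cos φ = 0.932010, sin λ = 0.736366, cos λ = -0.676583.
ΔN = −sin φ cos λ·ΔX − sin φ sin λ·ΔY + cos φ·ΔZ = −(-0.362433)(-0.676583)(-448.4) − (-0.362433)(0.736366)(-138.1) + (0.932010)(52.5) = 122.03 m.

ΔN = 122.0 m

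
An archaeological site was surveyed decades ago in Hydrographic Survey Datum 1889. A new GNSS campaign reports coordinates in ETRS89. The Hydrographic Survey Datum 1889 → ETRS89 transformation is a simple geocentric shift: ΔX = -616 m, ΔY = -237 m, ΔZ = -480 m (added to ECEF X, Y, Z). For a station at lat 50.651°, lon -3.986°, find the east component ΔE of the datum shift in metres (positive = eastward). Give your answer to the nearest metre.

The local east axis at (φ, λ) is (−sin λ, cos λ, 0), so ΔE = −sin(-3.986°)·(-616) + cos(-3.986°)·(-237) = -279.25 m.

ΔE = -279 m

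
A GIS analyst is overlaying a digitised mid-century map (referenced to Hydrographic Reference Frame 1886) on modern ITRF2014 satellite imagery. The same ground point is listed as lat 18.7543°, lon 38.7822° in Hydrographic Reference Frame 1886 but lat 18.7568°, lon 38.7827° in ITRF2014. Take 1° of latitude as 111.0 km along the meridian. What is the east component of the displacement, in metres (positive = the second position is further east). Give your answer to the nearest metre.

ΔE = 53 m

Δφ = 18.7568° − 18.7543° = +0.0025°; Δλ = 38.7827° − 38.7822° = +0.0005°.
ΔN = Δφ × 111000 = 277.5 m; ΔE = Δλ × 111000 × cos(18.7543°) = +0.0005 × 111000 × 0.946906 = 52.6 m.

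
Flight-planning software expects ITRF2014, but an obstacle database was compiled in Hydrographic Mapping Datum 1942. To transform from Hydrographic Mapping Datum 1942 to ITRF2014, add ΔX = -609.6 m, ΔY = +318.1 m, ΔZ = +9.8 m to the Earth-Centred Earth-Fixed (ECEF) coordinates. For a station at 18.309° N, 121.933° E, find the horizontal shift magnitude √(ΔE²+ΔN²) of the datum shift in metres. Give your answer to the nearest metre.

The local east axis at (φ, λ) is (−sin λ, cos λ, 0), so ΔE = −sin(121.933°)·(-609.6) + cos(121.933°)·318.1 = 349.10 m.
The local north axis is (−sin φ cos λ, −sin φ sin λ, cos φ), giving ΔN = -101.290 − 84.806 + 9.304 = -176.79 m.
Horizontal magnitude = √(ΔE² + ΔN²) = √(349.10² + (-176.79)²) = 391.31 m.

391 m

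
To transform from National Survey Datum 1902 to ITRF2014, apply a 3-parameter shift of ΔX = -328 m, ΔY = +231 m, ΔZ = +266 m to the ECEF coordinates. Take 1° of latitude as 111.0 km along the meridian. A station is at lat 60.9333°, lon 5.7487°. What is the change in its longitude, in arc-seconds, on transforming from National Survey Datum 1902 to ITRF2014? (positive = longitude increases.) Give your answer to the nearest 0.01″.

Δλ = 17.54″

sin φ = 0.874055, cos φ = 0.485827, sin λ = 0.100165, cos λ = 0.994971.
East component: ΔE = −sin λ·ΔX + cos λ·ΔY = −(0.100165)(-328) + (0.994971)(231) = 262.69 m.
1° of latitude spans 111000 m; at latitude φ, 1° of longitude spans that × cos φ = 53926.8 m, so Δλ = 262.69 / 53926.8 × 3600 = 17.537″.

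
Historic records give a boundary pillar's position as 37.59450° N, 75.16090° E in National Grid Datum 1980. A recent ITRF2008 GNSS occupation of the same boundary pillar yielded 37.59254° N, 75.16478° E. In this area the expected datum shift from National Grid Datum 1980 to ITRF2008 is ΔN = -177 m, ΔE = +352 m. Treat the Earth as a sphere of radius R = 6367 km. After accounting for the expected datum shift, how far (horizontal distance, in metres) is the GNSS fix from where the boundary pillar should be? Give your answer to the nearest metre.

Observed coordinate differences: Δφ = -0.00196°, Δλ = +0.00388°.
Converting to metres (1° lat = 111125 m, cos φ = 0.792348): observed ΔN = -217.8 m, observed ΔE = 341.6 m.
Subtracting the expected shift leaves a residual of -217.8 − (-177) = -40.8 m north and 341.6 − (352) = -10.4 m east.
Residual distance = √((-40.8)² + (-10.4)²) = 42.1 m.

42 m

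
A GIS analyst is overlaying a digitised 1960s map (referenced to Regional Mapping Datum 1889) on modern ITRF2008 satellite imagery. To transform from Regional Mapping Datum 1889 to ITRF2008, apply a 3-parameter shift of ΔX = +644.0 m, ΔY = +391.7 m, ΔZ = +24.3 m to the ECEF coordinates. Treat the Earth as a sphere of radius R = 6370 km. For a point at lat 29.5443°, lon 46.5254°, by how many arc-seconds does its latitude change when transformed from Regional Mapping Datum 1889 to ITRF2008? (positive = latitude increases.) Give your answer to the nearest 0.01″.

sin φ = 0.493096, cos φ = 0.869975, sin λ = 0.725679, cos λ = 0.688033.
North component: ΔN = −sin φ cos λ·ΔX − sin φ sin λ·ΔY + cos φ·ΔZ = −(0.493096)(0.688033)(644.0) − (0.493096)(0.725679)(391.7) + (0.869975)(24.3) = -337.51 m.
1° of latitude spans πR/180 = 111177 m, so Δφ = -337.51 / 111177 × 3600 = -10.929″.

Δφ = -10.93″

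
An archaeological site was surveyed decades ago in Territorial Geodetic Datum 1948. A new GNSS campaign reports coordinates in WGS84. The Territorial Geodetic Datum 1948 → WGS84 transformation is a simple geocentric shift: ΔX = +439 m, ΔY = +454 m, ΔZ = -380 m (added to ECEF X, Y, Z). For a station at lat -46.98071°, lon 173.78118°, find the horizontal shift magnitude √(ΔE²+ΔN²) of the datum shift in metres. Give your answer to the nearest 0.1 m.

736.9 m

At φ = -46.98071°, λ = 173.78118°: sin φ = -0.731124, cos φ = 0.682245, sin λ = 0.108326, cos λ = -0.994115.
ΔE = −sin λ·ΔX + cos λ·ΔY = −(0.108326)·(439) + (-0.994115)·(454) = -498.88 m.
ΔN = −sin φ cos λ·ΔX − sin φ sin λ·ΔY + cos φ·ΔZ = −(-0.731124)(-0.994115)(439) − (-0.731124)(0.108326)(454) + (0.682245)(-380) = -542.37 m.
Horizontal magnitude = √(ΔE² + ΔN²) = √((-498.88)² + (-542.37)²) = 736.92 m.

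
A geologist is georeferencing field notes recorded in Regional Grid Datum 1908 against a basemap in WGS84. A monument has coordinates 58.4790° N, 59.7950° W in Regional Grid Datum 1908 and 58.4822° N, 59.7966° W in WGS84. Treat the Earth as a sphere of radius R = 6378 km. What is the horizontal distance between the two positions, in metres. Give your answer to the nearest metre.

Δφ = 58.4822° − 58.4790° = +0.0032°; Δλ = -59.7966° − -59.7950° = -0.0016°.
1° along a meridian = πR/180 = 111317 m.
ΔN = Δφ × 111317 = 356.2 m; ΔE = Δλ × 111317 × cos(58.4790°) = -0.0016 × 111317 × 0.522811 = -93.1 m.
Distance = √(ΔE² + ΔN²) = √((-93.1)² + 356.2²) = 368.2 m.

368 m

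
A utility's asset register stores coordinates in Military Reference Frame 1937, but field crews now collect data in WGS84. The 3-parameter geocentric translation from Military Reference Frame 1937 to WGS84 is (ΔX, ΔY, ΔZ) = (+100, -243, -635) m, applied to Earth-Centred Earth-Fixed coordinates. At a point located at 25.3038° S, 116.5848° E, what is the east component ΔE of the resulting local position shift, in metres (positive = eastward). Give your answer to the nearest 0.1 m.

ΔE = 19.3 m

At φ = -25.3038°, λ = 116.5848°: sin φ = -0.427418, cos φ = 0.904054, sin λ = 0.894273, cos λ = -0.447522.
ΔE = −sin λ·ΔX + cos λ·ΔY = −(0.894273)·(100) + (-0.447522)·(-243) = 19.32 m.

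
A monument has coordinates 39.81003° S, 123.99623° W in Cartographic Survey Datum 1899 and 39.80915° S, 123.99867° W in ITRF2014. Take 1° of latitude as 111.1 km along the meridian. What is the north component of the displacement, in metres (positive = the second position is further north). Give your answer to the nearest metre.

ΔN = 98 m

Δφ = -39.80915° − -39.81003° = +0.00088°; Δλ = -123.99867° − -123.99623° = -0.00244°.
ΔN = Δφ × 111100 = 97.8 m; ΔE = Δλ × 111100 × cos(-39.81003°) = -0.00244 × 111100 × 0.768171 = -208.2 m.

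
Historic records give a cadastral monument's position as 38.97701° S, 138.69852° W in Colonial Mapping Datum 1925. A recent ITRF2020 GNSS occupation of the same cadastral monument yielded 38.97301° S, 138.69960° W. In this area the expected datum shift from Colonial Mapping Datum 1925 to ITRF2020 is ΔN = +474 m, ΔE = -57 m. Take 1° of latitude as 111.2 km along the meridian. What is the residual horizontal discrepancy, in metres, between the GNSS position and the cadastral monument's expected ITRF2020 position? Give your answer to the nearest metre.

Observed coordinate differences: Δφ = +0.00400°, Δλ = -0.00108°.
Converting to metres (1° lat = 111200 m, cos φ = 0.777398): observed ΔN = 444.8 m, observed ΔE = -93.4 m.
Subtracting the expected shift leaves a residual of 444.8 − (474) = -29.2 m north and -93.4 − (-57) = -36.4 m east.
Residual distance = √((-29.2)² + (-36.4)²) = 46.6 m.

47 m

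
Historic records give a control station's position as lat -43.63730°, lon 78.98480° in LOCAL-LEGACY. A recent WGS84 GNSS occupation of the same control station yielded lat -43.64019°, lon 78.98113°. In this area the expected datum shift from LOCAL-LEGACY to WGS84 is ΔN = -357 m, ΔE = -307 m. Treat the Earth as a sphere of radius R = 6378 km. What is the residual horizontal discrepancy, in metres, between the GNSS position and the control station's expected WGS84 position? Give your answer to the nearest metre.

Observed coordinate differences: Δφ = -0.00289°, Δλ = -0.00367°.
Converting to metres (1° lat = 111317 m, cos φ = 0.723723): observed ΔN = -321.7 m, observed ΔE = -295.7 m.
Subtracting the expected shift leaves a residual of -321.7 − (-357) = 35.3 m north and -295.7 − (-307) = 11.3 m east.
Residual distance = √(35.3² + 11.3²) = 37.1 m.

37 m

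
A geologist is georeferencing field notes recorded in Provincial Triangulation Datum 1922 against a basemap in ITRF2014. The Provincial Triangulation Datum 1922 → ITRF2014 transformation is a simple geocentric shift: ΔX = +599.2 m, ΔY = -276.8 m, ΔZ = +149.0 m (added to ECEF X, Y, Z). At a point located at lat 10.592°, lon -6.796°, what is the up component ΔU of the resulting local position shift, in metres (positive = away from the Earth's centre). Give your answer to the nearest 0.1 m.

ΔU = 644.4 m

The local up (radial) axis is (cos φ cos λ, cos φ sin λ, sin φ), giving ΔU = 584.852 + 32.197 + 27.388 = 644.44 m.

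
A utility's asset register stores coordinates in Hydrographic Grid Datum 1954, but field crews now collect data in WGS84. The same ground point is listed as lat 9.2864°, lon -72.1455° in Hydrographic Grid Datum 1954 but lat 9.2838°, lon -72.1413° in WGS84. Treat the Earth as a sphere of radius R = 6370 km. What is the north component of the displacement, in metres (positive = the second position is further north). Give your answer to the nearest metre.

ΔN = -289 m

Δφ = 9.2838° − 9.2864° = -0.0026°; Δλ = -72.1413° − -72.1455° = +0.0042°.
1° along a meridian = πR/180 = 111177 m.
ΔN = Δφ × 111177 = -289.1 m; ΔE = Δλ × 111177 × cos(9.2864°) = +0.0042 × 111177 × 0.986894 = 460.8 m.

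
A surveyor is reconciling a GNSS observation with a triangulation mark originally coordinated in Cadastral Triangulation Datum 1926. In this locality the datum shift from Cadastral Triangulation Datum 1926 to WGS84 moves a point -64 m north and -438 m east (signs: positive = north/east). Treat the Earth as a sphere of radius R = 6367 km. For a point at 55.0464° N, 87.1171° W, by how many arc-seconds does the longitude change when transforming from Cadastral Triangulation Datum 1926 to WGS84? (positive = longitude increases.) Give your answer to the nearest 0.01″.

Δλ = -24.77″

At latitude 55.0464°, cos φ = 0.572913.
One radian of longitude at latitude φ spans R cos φ, so Δλ = ΔE / (R cos φ) = -438.0 / (6367000 × 0.572913) = -1.2007e-04 rad = -24.767″.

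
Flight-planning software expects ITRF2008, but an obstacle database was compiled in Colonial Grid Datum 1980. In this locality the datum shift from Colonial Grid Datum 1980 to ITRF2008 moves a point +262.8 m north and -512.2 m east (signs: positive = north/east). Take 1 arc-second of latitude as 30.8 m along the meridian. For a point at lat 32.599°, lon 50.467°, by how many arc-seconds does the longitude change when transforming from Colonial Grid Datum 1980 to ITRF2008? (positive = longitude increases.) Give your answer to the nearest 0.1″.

Δλ = -19.7″

At latitude 32.599°, cos φ = 0.842462.
1″ of longitude at this latitude = 30.80 × cos φ = 25.9478 m, so Δλ = -512.2 / 25.9478 = -19.740″.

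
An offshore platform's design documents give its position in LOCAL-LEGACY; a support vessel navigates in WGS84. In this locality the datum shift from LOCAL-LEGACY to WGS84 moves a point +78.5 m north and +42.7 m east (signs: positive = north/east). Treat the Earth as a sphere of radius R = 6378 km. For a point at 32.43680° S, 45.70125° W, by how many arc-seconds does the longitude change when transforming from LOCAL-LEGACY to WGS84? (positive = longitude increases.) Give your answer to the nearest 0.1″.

At latitude -32.43680°, cos φ = 0.843984.
One radian of longitude at latitude φ spans R cos φ, so Δλ = ΔE / (R cos φ) = 42.7 / (6378000 × 0.843984) = 7.9325e-06 rad = 1.636″.

Δλ = 1.6″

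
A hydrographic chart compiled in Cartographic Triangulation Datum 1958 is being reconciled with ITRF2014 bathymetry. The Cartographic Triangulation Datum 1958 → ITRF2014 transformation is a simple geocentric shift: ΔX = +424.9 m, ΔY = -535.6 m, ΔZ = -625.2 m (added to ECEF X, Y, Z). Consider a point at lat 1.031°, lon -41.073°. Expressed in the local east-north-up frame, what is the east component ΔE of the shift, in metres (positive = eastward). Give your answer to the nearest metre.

ΔE = -125 m

The local east axis at (φ, λ) is (−sin λ, cos λ, 0), so ΔE = −sin(-41.073°)·424.9 + cos(-41.073°)·(-535.6) = -124.61 m.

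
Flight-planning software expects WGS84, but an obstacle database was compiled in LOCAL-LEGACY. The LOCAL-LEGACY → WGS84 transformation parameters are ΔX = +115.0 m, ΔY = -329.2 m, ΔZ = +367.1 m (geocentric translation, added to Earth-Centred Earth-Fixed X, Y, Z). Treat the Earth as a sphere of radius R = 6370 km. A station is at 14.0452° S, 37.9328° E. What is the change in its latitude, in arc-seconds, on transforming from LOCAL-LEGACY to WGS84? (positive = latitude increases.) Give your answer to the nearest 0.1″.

Δφ = 10.7″

sin φ = -0.242687, cos φ = 0.970105, sin λ = 0.614737, cos λ = 0.788732.
North component: ΔN = −sin φ cos λ·ΔX − sin φ sin λ·ΔY + cos φ·ΔZ = −(-0.242687)(0.788732)(115.0) − (-0.242687)(0.614737)(-329.2) + (0.970105)(367.1) = 329.03 m.
1° of latitude spans πR/180 = 111177 m, so Δφ = 329.03 / 111177 × 3600 = 10.654″.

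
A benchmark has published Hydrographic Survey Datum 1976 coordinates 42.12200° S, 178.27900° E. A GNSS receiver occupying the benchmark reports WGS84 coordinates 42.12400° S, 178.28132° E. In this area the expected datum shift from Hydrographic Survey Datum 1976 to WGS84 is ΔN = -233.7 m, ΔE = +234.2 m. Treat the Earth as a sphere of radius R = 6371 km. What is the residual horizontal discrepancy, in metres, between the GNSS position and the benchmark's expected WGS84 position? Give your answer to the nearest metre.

44 m

Observed coordinate differences: Δφ = -0.00200°, Δλ = +0.00232°.
Converting to metres (1° lat = 111195 m, cos φ = 0.741718): observed ΔN = -222.4 m, observed ΔE = 191.3 m.
Subtracting the expected shift leaves a residual of -222.4 − (-233.7) = 11.3 m north and 191.3 − (234.2) = -42.9 m east.
Residual distance = √(11.3² + (-42.9)²) = 44.3 m.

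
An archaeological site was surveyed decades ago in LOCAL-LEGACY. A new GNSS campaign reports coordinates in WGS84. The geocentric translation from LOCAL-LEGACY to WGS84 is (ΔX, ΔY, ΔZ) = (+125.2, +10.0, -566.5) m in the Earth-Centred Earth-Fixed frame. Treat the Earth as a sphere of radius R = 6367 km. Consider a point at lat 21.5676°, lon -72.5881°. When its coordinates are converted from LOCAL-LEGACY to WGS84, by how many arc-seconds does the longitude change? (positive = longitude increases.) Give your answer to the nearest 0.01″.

Δλ = 4.27″

sin φ = 0.367599, cos φ = 0.929985, sin λ = -0.954178, cos λ = 0.299239.
East component: ΔE = −sin λ·ΔX + cos λ·ΔY = −(-0.954178)(125.2) + (0.299239)(10.0) = 122.46 m.
1° of latitude spans πR/180 = 111125 m; at latitude φ, 1° of longitude spans that × cos φ = 103344.6 m, so Δλ = 122.46 / 103344.6 × 3600 = 4.266″.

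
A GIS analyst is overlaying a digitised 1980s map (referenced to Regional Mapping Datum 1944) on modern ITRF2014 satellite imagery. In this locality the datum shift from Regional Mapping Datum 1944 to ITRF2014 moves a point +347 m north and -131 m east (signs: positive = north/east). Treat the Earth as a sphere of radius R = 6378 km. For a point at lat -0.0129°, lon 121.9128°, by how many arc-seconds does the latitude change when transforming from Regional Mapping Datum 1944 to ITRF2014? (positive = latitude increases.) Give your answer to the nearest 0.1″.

On a sphere of radius R, 1 rad of latitude = R, so Δφ = ΔN / R = 347.0 / 6378000 = 5.4406e-05 rad = 11.222″.

Δφ = 11.2″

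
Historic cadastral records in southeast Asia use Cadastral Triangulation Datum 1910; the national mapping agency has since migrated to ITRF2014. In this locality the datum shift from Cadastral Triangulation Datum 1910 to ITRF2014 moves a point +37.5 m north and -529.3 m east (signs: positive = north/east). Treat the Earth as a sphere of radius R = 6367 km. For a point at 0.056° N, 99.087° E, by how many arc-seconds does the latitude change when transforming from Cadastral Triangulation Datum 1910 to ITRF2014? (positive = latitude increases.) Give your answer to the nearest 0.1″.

Δφ = 1.2″

On a sphere of radius R, 1 rad of latitude = R, so Δφ = ΔN / R = 37.5 / 6367000 = 5.8897e-06 rad = 1.215″.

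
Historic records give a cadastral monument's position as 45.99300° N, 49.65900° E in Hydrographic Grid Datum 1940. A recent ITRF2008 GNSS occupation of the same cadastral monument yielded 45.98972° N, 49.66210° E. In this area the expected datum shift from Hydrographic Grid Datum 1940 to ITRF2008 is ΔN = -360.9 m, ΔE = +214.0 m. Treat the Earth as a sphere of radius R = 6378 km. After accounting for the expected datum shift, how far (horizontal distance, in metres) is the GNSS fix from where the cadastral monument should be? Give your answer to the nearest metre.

26 m

Observed coordinate differences: Δφ = -0.00328°, Δλ = +0.00310°.
Converting to metres (1° lat = 111317 m, cos φ = 0.694746): observed ΔN = -365.1 m, observed ΔE = 239.7 m.
Subtracting the expected shift leaves a residual of -365.1 − (-360.9) = -4.2 m north and 239.7 − (214.0) = 25.7 m east.
Residual distance = √((-4.2)² + 25.7²) = 26.1 m.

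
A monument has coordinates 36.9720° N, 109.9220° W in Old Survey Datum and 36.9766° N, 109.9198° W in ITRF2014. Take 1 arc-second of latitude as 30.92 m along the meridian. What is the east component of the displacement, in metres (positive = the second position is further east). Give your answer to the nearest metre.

ΔE = 196 m

Δφ = 36.9766° − 36.9720° = +0.0046°; Δλ = -109.9198° − -109.9220° = +0.0022°.
1° of latitude = 3600 × 30.92 = 111312 m.
ΔN = Δφ × 111312 = 512.0 m; ΔE = Δλ × 111312 × cos(36.9720°) = +0.0022 × 111312 × 0.798930 = 195.6 m.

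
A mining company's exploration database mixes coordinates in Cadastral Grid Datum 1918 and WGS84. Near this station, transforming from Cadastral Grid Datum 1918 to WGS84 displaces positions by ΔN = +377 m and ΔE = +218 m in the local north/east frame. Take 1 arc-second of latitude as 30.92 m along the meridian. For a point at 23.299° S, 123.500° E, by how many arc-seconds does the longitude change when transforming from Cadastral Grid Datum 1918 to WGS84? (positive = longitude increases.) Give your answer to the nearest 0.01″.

At latitude -23.299°, cos φ = 0.918453.
1″ of longitude at this latitude = 30.92 × cos φ = 28.3986 m, so Δλ = 218.0 / 28.3986 = 7.676″.

Δλ = 7.68″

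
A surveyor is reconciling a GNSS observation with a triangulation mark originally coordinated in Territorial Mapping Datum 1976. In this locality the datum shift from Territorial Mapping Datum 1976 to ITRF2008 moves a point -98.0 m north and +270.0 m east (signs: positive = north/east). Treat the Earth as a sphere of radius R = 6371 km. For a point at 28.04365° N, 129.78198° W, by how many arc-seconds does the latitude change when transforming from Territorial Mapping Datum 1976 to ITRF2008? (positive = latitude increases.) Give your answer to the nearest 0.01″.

Δφ = -3.17″

On a sphere of radius R, 1 rad of latitude = R, so Δφ = ΔN / R = -98.0 / 6371000 = -1.5382e-05 rad = -3.173″.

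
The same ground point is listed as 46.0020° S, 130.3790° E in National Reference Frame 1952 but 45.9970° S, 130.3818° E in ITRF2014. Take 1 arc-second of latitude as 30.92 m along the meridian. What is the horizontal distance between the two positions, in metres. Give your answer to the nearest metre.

Δφ = -45.9970° − -46.0020° = +0.0050°; Δλ = 130.3818° − 130.3790° = +0.0028°.
1° of latitude = 3600 × 30.92 = 111312 m.
ΔN = Δφ × 111312 = 556.6 m; ΔE = Δλ × 111312 × cos(-46.0020°) = +0.0028 × 111312 × 0.694633 = 216.5 m.
Distance = √(ΔE² + ΔN²) = √(216.5² + 556.6²) = 597.2 m.

597 m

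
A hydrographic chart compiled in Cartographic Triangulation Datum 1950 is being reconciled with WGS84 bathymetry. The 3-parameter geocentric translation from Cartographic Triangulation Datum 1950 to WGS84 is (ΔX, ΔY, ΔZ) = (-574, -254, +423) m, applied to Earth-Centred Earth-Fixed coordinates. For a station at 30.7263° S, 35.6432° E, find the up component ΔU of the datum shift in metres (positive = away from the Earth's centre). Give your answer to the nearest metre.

At φ = -30.7263°, λ = 35.6432°: sin φ = -0.510938, cos φ = 0.859618, sin λ = 0.582736, cos λ = 0.812662.
ΔU = cos φ cos λ·ΔX + cos φ sin λ·ΔY + sin φ·ΔZ = (0.859618)(0.812662)(-574) + (0.859618)(0.582736)(-254) + (-0.510938)(423) = -744.35 m.

ΔU = -744 m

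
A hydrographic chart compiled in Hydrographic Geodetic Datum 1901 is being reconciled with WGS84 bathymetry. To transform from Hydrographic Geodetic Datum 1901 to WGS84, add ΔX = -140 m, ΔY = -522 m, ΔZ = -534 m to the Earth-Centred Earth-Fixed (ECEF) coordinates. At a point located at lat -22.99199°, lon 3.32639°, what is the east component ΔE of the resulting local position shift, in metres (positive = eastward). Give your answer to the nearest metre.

The local east axis at (φ, λ) is (−sin λ, cos λ, 0), so ΔE = −sin(3.32639°)·(-140) + cos(3.32639°)·(-522) = -513.00 m.

ΔE = -513 m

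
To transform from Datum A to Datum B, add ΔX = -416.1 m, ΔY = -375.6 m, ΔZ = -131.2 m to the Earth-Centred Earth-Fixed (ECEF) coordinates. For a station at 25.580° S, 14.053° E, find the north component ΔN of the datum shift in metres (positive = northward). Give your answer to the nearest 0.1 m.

At φ = -25.580°, λ = 14.053°: sin φ = -0.431771, cos φ = 0.901983, sin λ = 0.242819, cos λ = 0.970072.
ΔN = −sin φ cos λ·ΔX − sin φ sin λ·ΔY + cos φ·ΔZ = −(-0.431771)(0.970072)(-416.1) − (-0.431771)(0.242819)(-375.6) + (0.901983)(-131.2) = -332.00 m.

ΔN = -332.0 m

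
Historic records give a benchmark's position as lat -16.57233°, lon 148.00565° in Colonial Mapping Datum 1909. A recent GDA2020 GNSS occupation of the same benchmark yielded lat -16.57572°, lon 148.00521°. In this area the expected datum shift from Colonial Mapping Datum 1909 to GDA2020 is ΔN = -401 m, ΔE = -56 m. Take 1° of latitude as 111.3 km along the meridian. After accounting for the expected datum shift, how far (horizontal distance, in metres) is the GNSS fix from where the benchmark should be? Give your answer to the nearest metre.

25 m

Observed coordinate differences: Δφ = -0.00339°, Δλ = -0.00044°.
Converting to metres (1° lat = 111300 m, cos φ = 0.958460): observed ΔN = -377.3 m, observed ΔE = -46.9 m.
Subtracting the expected shift leaves a residual of -377.3 − (-401) = 23.7 m north and -46.9 − (-56) = 9.1 m east.
Residual distance = √(23.7² + 9.1²) = 25.4 m.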